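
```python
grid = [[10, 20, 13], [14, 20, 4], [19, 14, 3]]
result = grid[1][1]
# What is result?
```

grid[1] = [14, 20, 4]. Taking column 1 of that row yields 20.

20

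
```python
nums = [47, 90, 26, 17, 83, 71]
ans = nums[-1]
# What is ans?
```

nums has length 6. Negative index -1 maps to positive index 6 + (-1) = 5. nums[5] = 71.

71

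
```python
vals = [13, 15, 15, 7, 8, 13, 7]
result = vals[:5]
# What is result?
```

vals has length 7. The slice vals[:5] selects indices [0, 1, 2, 3, 4] (0->13, 1->15, 2->15, 3->7, 4->8), giving [13, 15, 15, 7, 8].

[13, 15, 15, 7, 8]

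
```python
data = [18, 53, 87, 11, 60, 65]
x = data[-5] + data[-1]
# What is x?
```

data has length 6. Negative index -5 maps to positive index 6 + (-5) = 1. data[1] = 53.
data has length 6. Negative index -1 maps to positive index 6 + (-1) = 5. data[5] = 65.
Sum: 53 + 65 = 118.

118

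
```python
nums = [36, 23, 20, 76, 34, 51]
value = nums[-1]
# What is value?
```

nums has length 6. Negative index -1 maps to positive index 6 + (-1) = 5. nums[5] = 51.

51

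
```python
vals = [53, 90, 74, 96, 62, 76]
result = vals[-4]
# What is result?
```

vals has length 6. Negative index -4 maps to positive index 6 + (-4) = 2. vals[2] = 74.

74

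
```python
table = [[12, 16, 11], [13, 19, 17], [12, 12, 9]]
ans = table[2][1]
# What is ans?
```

table[2] = [12, 12, 9]. Taking column 1 of that row yields 12.

12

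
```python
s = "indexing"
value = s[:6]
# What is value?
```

s has length 8. The slice s[:6] selects indices [0, 1, 2, 3, 4, 5] (0->'i', 1->'n', 2->'d', 3->'e', 4->'x', 5->'i'), giving 'indexi'.

'indexi'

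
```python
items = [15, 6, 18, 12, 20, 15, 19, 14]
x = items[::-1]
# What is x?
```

items has length 8. The slice items[::-1] selects indices [7, 6, 5, 4, 3, 2, 1, 0] (7->14, 6->19, 5->15, 4->20, 3->12, 2->18, 1->6, 0->15), giving [14, 19, 15, 20, 12, 18, 6, 15].

[14, 19, 15, 20, 12, 18, 6, 15]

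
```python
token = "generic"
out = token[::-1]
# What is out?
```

token has length 7. The slice token[::-1] selects indices [6, 5, 4, 3, 2, 1, 0] (6->'c', 5->'i', 4->'r', 3->'e', 2->'n', 1->'e', 0->'g'), giving 'cireneg'.

'cireneg'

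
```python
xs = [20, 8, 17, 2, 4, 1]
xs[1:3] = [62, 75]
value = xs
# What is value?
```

xs starts as [20, 8, 17, 2, 4, 1] (length 6). The slice xs[1:3] covers indices [1, 2] with values [8, 17]. Replacing that slice with [62, 75] (same length) produces [20, 62, 75, 2, 4, 1].

[20, 62, 75, 2, 4, 1]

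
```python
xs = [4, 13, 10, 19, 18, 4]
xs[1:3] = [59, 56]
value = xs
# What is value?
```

xs starts as [4, 13, 10, 19, 18, 4] (length 6). The slice xs[1:3] covers indices [1, 2] with values [13, 10]. Replacing that slice with [59, 56] (same length) produces [4, 59, 56, 19, 18, 4].

[4, 59, 56, 19, 18, 4]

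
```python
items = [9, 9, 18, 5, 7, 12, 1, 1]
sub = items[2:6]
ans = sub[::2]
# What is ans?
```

items has length 8. The slice items[2:6] selects indices [2, 3, 4, 5] (2->18, 3->5, 4->7, 5->12), giving [18, 5, 7, 12]. So sub = [18, 5, 7, 12]. sub has length 4. The slice sub[::2] selects indices [0, 2] (0->18, 2->7), giving [18, 7].

[18, 7]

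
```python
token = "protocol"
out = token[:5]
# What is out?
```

token has length 8. The slice token[:5] selects indices [0, 1, 2, 3, 4] (0->'p', 1->'r', 2->'o', 3->'t', 4->'o'), giving 'proto'.

'proto'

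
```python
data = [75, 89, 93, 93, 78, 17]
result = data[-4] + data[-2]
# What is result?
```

data has length 6. Negative index -4 maps to positive index 6 + (-4) = 2. data[2] = 93.
data has length 6. Negative index -2 maps to positive index 6 + (-2) = 4. data[4] = 78.
Sum: 93 + 78 = 171.

171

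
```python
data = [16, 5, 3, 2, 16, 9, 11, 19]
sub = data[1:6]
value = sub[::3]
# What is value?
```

data has length 8. The slice data[1:6] selects indices [1, 2, 3, 4, 5] (1->5, 2->3, 3->2, 4->16, 5->9), giving [5, 3, 2, 16, 9]. So sub = [5, 3, 2, 16, 9]. sub has length 5. The slice sub[::3] selects indices [0, 3] (0->5, 3->16), giving [5, 16].

[5, 16]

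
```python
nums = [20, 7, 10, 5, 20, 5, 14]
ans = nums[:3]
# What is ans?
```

nums has length 7. The slice nums[:3] selects indices [0, 1, 2] (0->20, 1->7, 2->10), giving [20, 7, 10].

[20, 7, 10]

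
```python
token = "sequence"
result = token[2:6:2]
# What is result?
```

token has length 8. The slice token[2:6:2] selects indices [2, 4] (2->'q', 4->'e'), giving 'qe'.

'qe'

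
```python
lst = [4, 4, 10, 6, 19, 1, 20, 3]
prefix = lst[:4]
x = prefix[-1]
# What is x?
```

lst has length 8. The slice lst[:4] selects indices [0, 1, 2, 3] (0->4, 1->4, 2->10, 3->6), giving [4, 4, 10, 6]. So prefix = [4, 4, 10, 6]. Then prefix[-1] = 6.

6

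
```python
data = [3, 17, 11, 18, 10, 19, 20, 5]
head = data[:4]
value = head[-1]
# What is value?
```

data has length 8. The slice data[:4] selects indices [0, 1, 2, 3] (0->3, 1->17, 2->11, 3->18), giving [3, 17, 11, 18]. So head = [3, 17, 11, 18]. Then head[-1] = 18.

18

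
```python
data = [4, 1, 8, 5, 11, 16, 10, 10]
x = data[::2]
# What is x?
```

data has length 8. The slice data[::2] selects indices [0, 2, 4, 6] (0->4, 2->8, 4->11, 6->10), giving [4, 8, 11, 10].

[4, 8, 11, 10]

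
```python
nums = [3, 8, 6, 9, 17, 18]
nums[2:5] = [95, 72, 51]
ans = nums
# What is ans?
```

nums starts as [3, 8, 6, 9, 17, 18] (length 6). The slice nums[2:5] covers indices [2, 3, 4] with values [6, 9, 17]. Replacing that slice with [95, 72, 51] (same length) produces [3, 8, 95, 72, 51, 18].

[3, 8, 95, 72, 51, 18]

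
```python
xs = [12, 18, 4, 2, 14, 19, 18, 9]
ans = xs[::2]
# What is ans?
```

xs has length 8. The slice xs[::2] selects indices [0, 2, 4, 6] (0->12, 2->4, 4->14, 6->18), giving [12, 4, 14, 18].

[12, 4, 14, 18]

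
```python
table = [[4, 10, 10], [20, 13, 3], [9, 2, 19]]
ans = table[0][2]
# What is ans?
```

table[0] = [4, 10, 10]. Taking column 2 of that row yields 10.

10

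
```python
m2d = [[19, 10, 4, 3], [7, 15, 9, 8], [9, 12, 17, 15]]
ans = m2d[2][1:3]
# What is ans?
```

m2d[2] = [9, 12, 17, 15]. m2d[2] has length 4. The slice m2d[2][1:3] selects indices [1, 2] (1->12, 2->17), giving [12, 17].

[12, 17]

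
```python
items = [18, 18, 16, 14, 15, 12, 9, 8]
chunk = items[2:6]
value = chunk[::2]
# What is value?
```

items has length 8. The slice items[2:6] selects indices [2, 3, 4, 5] (2->16, 3->14, 4->15, 5->12), giving [16, 14, 15, 12]. So chunk = [16, 14, 15, 12]. chunk has length 4. The slice chunk[::2] selects indices [0, 2] (0->16, 2->15), giving [16, 15].

[16, 15]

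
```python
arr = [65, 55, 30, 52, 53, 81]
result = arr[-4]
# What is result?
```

arr has length 6. Negative index -4 maps to positive index 6 + (-4) = 2. arr[2] = 30.

30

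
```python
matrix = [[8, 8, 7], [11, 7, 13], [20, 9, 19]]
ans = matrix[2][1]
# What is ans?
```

matrix[2] = [20, 9, 19]. Taking column 1 of that row yields 9.

9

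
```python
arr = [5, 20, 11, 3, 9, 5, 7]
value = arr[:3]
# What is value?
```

arr has length 7. The slice arr[:3] selects indices [0, 1, 2] (0->5, 1->20, 2->11), giving [5, 20, 11].

[5, 20, 11]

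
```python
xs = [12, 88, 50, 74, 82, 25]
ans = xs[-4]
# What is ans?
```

xs has length 6. Negative index -4 maps to positive index 6 + (-4) = 2. xs[2] = 50.

50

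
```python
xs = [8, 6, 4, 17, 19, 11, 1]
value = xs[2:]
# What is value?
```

xs has length 7. The slice xs[2:] selects indices [2, 3, 4, 5, 6] (2->4, 3->17, 4->19, 5->11, 6->1), giving [4, 17, 19, 11, 1].

[4, 17, 19, 11, 1]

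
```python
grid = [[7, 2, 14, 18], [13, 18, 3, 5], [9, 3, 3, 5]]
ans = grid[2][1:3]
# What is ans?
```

grid[2] = [9, 3, 3, 5]. grid[2] has length 4. The slice grid[2][1:3] selects indices [1, 2] (1->3, 2->3), giving [3, 3].

[3, 3]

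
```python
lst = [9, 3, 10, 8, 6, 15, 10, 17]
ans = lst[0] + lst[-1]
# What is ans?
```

lst has length 8. lst[0] = 9.
lst has length 8. Negative index -1 maps to positive index 8 + (-1) = 7. lst[7] = 17.
Sum: 9 + 17 = 26.

26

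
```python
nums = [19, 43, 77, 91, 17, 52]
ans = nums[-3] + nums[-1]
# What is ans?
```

nums has length 6. Negative index -3 maps to positive index 6 + (-3) = 3. nums[3] = 91.
nums has length 6. Negative index -1 maps to positive index 6 + (-1) = 5. nums[5] = 52.
Sum: 91 + 52 = 143.

143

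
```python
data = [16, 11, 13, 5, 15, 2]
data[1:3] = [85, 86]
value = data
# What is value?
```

data starts as [16, 11, 13, 5, 15, 2] (length 6). The slice data[1:3] covers indices [1, 2] with values [11, 13]. Replacing that slice with [85, 86] (same length) produces [16, 85, 86, 5, 15, 2].

[16, 85, 86, 5, 15, 2]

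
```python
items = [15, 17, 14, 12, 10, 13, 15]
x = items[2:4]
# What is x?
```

items has length 7. The slice items[2:4] selects indices [2, 3] (2->14, 3->12), giving [14, 12].

[14, 12]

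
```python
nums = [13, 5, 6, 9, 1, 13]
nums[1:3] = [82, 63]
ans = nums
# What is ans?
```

nums starts as [13, 5, 6, 9, 1, 13] (length 6). The slice nums[1:3] covers indices [1, 2] with values [5, 6]. Replacing that slice with [82, 63] (same length) produces [13, 82, 63, 9, 1, 13].

[13, 82, 63, 9, 1, 13]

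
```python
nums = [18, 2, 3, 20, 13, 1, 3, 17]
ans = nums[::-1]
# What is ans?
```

nums has length 8. The slice nums[::-1] selects indices [7, 6, 5, 4, 3, 2, 1, 0] (7->17, 6->3, 5->1, 4->13, 3->20, 2->3, 1->2, 0->18), giving [17, 3, 1, 13, 20, 3, 2, 18].

[17, 3, 1, 13, 20, 3, 2, 18]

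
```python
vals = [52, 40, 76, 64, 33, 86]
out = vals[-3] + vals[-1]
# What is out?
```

vals has length 6. Negative index -3 maps to positive index 6 + (-3) = 3. vals[3] = 64.
vals has length 6. Negative index -1 maps to positive index 6 + (-1) = 5. vals[5] = 86.
Sum: 64 + 86 = 150.

150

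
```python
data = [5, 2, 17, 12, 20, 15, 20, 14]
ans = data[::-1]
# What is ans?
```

data has length 8. The slice data[::-1] selects indices [7, 6, 5, 4, 3, 2, 1, 0] (7->14, 6->20, 5->15, 4->20, 3->12, 2->17, 1->2, 0->5), giving [14, 20, 15, 20, 12, 17, 2, 5].

[14, 20, 15, 20, 12, 17, 2, 5]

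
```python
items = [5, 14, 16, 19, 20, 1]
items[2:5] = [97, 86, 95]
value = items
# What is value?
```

items starts as [5, 14, 16, 19, 20, 1] (length 6). The slice items[2:5] covers indices [2, 3, 4] with values [16, 19, 20]. Replacing that slice with [97, 86, 95] (same length) produces [5, 14, 97, 86, 95, 1].

[5, 14, 97, 86, 95, 1]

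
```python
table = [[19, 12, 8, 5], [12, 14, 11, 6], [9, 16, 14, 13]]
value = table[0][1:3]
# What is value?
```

table[0] = [19, 12, 8, 5]. table[0] has length 4. The slice table[0][1:3] selects indices [1, 2] (1->12, 2->8), giving [12, 8].

[12, 8]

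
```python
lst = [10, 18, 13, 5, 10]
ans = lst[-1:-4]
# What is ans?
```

lst has length 5. The slice lst[-1:-4] resolves to an empty index range, so the result is [].

[]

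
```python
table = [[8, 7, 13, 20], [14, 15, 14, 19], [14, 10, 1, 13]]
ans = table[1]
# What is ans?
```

table has 3 rows. Row 1 is [14, 15, 14, 19].

[14, 15, 14, 19]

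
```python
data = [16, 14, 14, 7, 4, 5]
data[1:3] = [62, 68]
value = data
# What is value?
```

data starts as [16, 14, 14, 7, 4, 5] (length 6). The slice data[1:3] covers indices [1, 2] with values [14, 14]. Replacing that slice with [62, 68] (same length) produces [16, 62, 68, 7, 4, 5].

[16, 62, 68, 7, 4, 5]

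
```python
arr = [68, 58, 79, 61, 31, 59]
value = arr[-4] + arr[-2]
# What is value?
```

arr has length 6. Negative index -4 maps to positive index 6 + (-4) = 2. arr[2] = 79.
arr has length 6. Negative index -2 maps to positive index 6 + (-2) = 4. arr[4] = 31.
Sum: 79 + 31 = 110.

110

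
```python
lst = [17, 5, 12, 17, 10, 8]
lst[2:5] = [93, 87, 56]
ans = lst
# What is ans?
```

lst starts as [17, 5, 12, 17, 10, 8] (length 6). The slice lst[2:5] covers indices [2, 3, 4] with values [12, 17, 10]. Replacing that slice with [93, 87, 56] (same length) produces [17, 5, 93, 87, 56, 8].

[17, 5, 93, 87, 56, 8]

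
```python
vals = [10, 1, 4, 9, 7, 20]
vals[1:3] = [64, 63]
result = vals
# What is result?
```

vals starts as [10, 1, 4, 9, 7, 20] (length 6). The slice vals[1:3] covers indices [1, 2] with values [1, 4]. Replacing that slice with [64, 63] (same length) produces [10, 64, 63, 9, 7, 20].

[10, 64, 63, 9, 7, 20]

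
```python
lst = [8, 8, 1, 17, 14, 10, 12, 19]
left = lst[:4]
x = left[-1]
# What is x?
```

lst has length 8. The slice lst[:4] selects indices [0, 1, 2, 3] (0->8, 1->8, 2->1, 3->17), giving [8, 8, 1, 17]. So left = [8, 8, 1, 17]. Then left[-1] = 17.

17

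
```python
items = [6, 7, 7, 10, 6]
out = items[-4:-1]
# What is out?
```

items has length 5. The slice items[-4:-1] selects indices [1, 2, 3] (1->7, 2->7, 3->10), giving [7, 7, 10].

[7, 7, 10]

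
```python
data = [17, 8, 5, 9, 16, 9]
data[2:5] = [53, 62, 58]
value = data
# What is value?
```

data starts as [17, 8, 5, 9, 16, 9] (length 6). The slice data[2:5] covers indices [2, 3, 4] with values [5, 9, 16]. Replacing that slice with [53, 62, 58] (same length) produces [17, 8, 53, 62, 58, 9].

[17, 8, 53, 62, 58, 9]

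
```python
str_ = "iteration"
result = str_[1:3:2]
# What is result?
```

str_ has length 9. The slice str_[1:3:2] selects indices [1] (1->'t'), giving 't'.

't'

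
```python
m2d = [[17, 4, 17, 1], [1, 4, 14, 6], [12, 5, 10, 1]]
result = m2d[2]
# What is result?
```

m2d has 3 rows. Row 2 is [12, 5, 10, 1].

[12, 5, 10, 1]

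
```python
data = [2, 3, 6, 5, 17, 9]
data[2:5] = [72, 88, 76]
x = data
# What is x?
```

data starts as [2, 3, 6, 5, 17, 9] (length 6). The slice data[2:5] covers indices [2, 3, 4] with values [6, 5, 17]. Replacing that slice with [72, 88, 76] (same length) produces [2, 3, 72, 88, 76, 9].

[2, 3, 72, 88, 76, 9]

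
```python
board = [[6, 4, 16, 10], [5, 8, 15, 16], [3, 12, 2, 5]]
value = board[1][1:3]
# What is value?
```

board[1] = [5, 8, 15, 16]. board[1] has length 4. The slice board[1][1:3] selects indices [1, 2] (1->8, 2->15), giving [8, 15].

[8, 15]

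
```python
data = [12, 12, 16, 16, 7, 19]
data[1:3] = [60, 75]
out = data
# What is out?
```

data starts as [12, 12, 16, 16, 7, 19] (length 6). The slice data[1:3] covers indices [1, 2] with values [12, 16]. Replacing that slice with [60, 75] (same length) produces [12, 60, 75, 16, 7, 19].

[12, 60, 75, 16, 7, 19]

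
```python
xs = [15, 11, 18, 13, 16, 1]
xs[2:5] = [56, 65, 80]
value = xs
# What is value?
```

xs starts as [15, 11, 18, 13, 16, 1] (length 6). The slice xs[2:5] covers indices [2, 3, 4] with values [18, 13, 16]. Replacing that slice with [56, 65, 80] (same length) produces [15, 11, 56, 65, 80, 1].

[15, 11, 56, 65, 80, 1]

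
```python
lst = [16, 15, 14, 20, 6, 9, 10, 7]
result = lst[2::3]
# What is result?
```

lst has length 8. The slice lst[2::3] selects indices [2, 5] (2->14, 5->9), giving [14, 9].

[14, 9]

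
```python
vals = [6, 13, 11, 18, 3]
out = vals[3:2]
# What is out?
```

vals has length 5. The slice vals[3:2] resolves to an empty index range, so the result is [].

[]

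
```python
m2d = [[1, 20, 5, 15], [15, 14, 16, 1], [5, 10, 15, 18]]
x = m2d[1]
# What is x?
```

m2d has 3 rows. Row 1 is [15, 14, 16, 1].

[15, 14, 16, 1]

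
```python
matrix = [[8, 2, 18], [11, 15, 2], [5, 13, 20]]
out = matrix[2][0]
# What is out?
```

matrix[2] = [5, 13, 20]. Taking column 0 of that row yields 5.

5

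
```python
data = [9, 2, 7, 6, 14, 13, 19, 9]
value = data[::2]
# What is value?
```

data has length 8. The slice data[::2] selects indices [0, 2, 4, 6] (0->9, 2->7, 4->14, 6->19), giving [9, 7, 14, 19].

[9, 7, 14, 19]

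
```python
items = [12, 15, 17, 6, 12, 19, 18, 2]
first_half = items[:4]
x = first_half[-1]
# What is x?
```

items has length 8. The slice items[:4] selects indices [0, 1, 2, 3] (0->12, 1->15, 2->17, 3->6), giving [12, 15, 17, 6]. So first_half = [12, 15, 17, 6]. Then first_half[-1] = 6.

6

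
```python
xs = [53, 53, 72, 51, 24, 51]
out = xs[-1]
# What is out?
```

xs has length 6. Negative index -1 maps to positive index 6 + (-1) = 5. xs[5] = 51.

51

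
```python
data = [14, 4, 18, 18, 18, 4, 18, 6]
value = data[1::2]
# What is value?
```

data has length 8. The slice data[1::2] selects indices [1, 3, 5, 7] (1->4, 3->18, 5->4, 7->6), giving [4, 18, 4, 6].

[4, 18, 4, 6]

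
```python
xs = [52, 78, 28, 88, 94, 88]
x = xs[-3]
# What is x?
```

xs has length 6. Negative index -3 maps to positive index 6 + (-3) = 3. xs[3] = 88.

88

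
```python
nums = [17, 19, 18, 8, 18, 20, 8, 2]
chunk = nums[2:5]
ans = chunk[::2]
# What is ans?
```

nums has length 8. The slice nums[2:5] selects indices [2, 3, 4] (2->18, 3->8, 4->18), giving [18, 8, 18]. So chunk = [18, 8, 18]. chunk has length 3. The slice chunk[::2] selects indices [0, 2] (0->18, 2->18), giving [18, 18].

[18, 18]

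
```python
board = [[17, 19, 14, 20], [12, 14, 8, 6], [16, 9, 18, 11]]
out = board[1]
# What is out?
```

board has 3 rows. Row 1 is [12, 14, 8, 6].

[12, 14, 8, 6]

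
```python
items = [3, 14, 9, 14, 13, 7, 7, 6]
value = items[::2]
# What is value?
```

items has length 8. The slice items[::2] selects indices [0, 2, 4, 6] (0->3, 2->9, 4->13, 6->7), giving [3, 9, 13, 7].

[3, 9, 13, 7]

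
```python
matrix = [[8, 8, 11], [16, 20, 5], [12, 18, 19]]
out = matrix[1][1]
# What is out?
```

matrix[1] = [16, 20, 5]. Taking column 1 of that row yields 20.

20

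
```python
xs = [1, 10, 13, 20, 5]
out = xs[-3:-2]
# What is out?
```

xs has length 5. The slice xs[-3:-2] selects indices [2] (2->13), giving [13].

[13]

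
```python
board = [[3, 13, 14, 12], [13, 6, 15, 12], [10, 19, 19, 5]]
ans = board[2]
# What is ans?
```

board has 3 rows. Row 2 is [10, 19, 19, 5].

[10, 19, 19, 5]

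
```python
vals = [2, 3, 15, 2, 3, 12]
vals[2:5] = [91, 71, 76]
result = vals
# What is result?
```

vals starts as [2, 3, 15, 2, 3, 12] (length 6). The slice vals[2:5] covers indices [2, 3, 4] with values [15, 2, 3]. Replacing that slice with [91, 71, 76] (same length) produces [2, 3, 91, 71, 76, 12].

[2, 3, 91, 71, 76, 12]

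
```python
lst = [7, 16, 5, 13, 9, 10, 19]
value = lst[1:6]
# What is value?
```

lst has length 7. The slice lst[1:6] selects indices [1, 2, 3, 4, 5] (1->16, 2->5, 3->13, 4->9, 5->10), giving [16, 5, 13, 9, 10].

[16, 5, 13, 9, 10]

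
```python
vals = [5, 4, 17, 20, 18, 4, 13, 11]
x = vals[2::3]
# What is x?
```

vals has length 8. The slice vals[2::3] selects indices [2, 5] (2->17, 5->4), giving [17, 4].

[17, 4]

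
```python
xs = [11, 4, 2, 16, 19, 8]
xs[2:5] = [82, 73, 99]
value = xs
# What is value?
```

xs starts as [11, 4, 2, 16, 19, 8] (length 6). The slice xs[2:5] covers indices [2, 3, 4] with values [2, 16, 19]. Replacing that slice with [82, 73, 99] (same length) produces [11, 4, 82, 73, 99, 8].

[11, 4, 82, 73, 99, 8]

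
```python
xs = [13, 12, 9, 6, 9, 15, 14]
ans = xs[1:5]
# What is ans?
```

xs has length 7. The slice xs[1:5] selects indices [1, 2, 3, 4] (1->12, 2->9, 3->6, 4->9), giving [12, 9, 6, 9].

[12, 9, 6, 9]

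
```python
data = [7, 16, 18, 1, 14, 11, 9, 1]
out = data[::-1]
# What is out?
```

data has length 8. The slice data[::-1] selects indices [7, 6, 5, 4, 3, 2, 1, 0] (7->1, 6->9, 5->11, 4->14, 3->1, 2->18, 1->16, 0->7), giving [1, 9, 11, 14, 1, 18, 16, 7].

[1, 9, 11, 14, 1, 18, 16, 7]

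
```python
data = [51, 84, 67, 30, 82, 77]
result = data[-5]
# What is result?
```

data has length 6. Negative index -5 maps to positive index 6 + (-5) = 1. data[1] = 84.

84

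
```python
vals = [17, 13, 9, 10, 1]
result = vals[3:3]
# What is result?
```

vals has length 5. The slice vals[3:3] resolves to an empty index range, so the result is [].

[]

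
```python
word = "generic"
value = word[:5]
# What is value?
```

word has length 7. The slice word[:5] selects indices [0, 1, 2, 3, 4] (0->'g', 1->'e', 2->'n', 3->'e', 4->'r'), giving 'gener'.

'gener'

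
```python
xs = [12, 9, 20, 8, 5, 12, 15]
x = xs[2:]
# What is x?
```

xs has length 7. The slice xs[2:] selects indices [2, 3, 4, 5, 6] (2->20, 3->8, 4->5, 5->12, 6->15), giving [20, 8, 5, 12, 15].

[20, 8, 5, 12, 15]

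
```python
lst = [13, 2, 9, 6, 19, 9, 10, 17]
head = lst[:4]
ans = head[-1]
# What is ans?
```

lst has length 8. The slice lst[:4] selects indices [0, 1, 2, 3] (0->13, 1->2, 2->9, 3->6), giving [13, 2, 9, 6]. So head = [13, 2, 9, 6]. Then head[-1] = 6.

6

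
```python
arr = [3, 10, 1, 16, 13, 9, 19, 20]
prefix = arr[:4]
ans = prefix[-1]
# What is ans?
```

arr has length 8. The slice arr[:4] selects indices [0, 1, 2, 3] (0->3, 1->10, 2->1, 3->16), giving [3, 10, 1, 16]. So prefix = [3, 10, 1, 16]. Then prefix[-1] = 16.

16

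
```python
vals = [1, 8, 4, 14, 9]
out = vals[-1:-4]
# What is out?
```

vals has length 5. The slice vals[-1:-4] resolves to an empty index range, so the result is [].

[]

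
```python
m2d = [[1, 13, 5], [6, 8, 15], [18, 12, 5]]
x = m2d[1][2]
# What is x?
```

m2d[1] = [6, 8, 15]. Taking column 2 of that row yields 15.

15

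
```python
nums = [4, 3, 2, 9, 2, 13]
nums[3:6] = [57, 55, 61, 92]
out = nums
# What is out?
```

nums starts as [4, 3, 2, 9, 2, 13] (length 6). The slice nums[3:6] covers indices [3, 4, 5] with values [9, 2, 13]. Replacing that slice with [57, 55, 61, 92] (different length) produces [4, 3, 2, 57, 55, 61, 92].

[4, 3, 2, 57, 55, 61, 92]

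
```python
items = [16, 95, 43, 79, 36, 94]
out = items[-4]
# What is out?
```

items has length 6. Negative index -4 maps to positive index 6 + (-4) = 2. items[2] = 43.

43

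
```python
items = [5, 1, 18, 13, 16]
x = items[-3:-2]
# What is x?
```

items has length 5. The slice items[-3:-2] selects indices [2] (2->18), giving [18].

[18]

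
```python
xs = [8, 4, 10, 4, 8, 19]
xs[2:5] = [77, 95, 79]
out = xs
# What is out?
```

xs starts as [8, 4, 10, 4, 8, 19] (length 6). The slice xs[2:5] covers indices [2, 3, 4] with values [10, 4, 8]. Replacing that slice with [77, 95, 79] (same length) produces [8, 4, 77, 95, 79, 19].

[8, 4, 77, 95, 79, 19]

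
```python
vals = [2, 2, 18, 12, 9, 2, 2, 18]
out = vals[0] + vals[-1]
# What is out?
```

vals has length 8. vals[0] = 2.
vals has length 8. Negative index -1 maps to positive index 8 + (-1) = 7. vals[7] = 18.
Sum: 2 + 18 = 20.

20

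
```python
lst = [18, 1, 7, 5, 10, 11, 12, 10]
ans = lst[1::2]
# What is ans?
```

lst has length 8. The slice lst[1::2] selects indices [1, 3, 5, 7] (1->1, 3->5, 5->11, 7->10), giving [1, 5, 11, 10].

[1, 5, 11, 10]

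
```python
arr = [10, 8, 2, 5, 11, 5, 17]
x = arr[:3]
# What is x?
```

arr has length 7. The slice arr[:3] selects indices [0, 1, 2] (0->10, 1->8, 2->2), giving [10, 8, 2].

[10, 8, 2]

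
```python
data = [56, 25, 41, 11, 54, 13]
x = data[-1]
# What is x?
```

data has length 6. Negative index -1 maps to positive index 6 + (-1) = 5. data[5] = 13.

13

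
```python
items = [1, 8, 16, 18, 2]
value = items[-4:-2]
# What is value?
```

items has length 5. The slice items[-4:-2] selects indices [1, 2] (1->8, 2->16), giving [8, 16].

[8, 16]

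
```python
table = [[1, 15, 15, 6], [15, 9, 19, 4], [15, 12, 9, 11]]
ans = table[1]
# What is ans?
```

table has 3 rows. Row 1 is [15, 9, 19, 4].

[15, 9, 19, 4]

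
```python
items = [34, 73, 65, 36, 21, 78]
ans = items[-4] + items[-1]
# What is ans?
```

items has length 6. Negative index -4 maps to positive index 6 + (-4) = 2. items[2] = 65.
items has length 6. Negative index -1 maps to positive index 6 + (-1) = 5. items[5] = 78.
Sum: 65 + 78 = 143.

143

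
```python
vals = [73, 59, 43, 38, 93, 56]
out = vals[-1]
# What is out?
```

vals has length 6. Negative index -1 maps to positive index 6 + (-1) = 5. vals[5] = 56.

56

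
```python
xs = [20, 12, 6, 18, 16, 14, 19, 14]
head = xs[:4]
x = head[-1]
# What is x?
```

xs has length 8. The slice xs[:4] selects indices [0, 1, 2, 3] (0->20, 1->12, 2->6, 3->18), giving [20, 12, 6, 18]. So head = [20, 12, 6, 18]. Then head[-1] = 18.

18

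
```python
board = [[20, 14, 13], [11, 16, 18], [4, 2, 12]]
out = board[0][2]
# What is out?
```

board[0] = [20, 14, 13]. Taking column 2 of that row yields 13.

13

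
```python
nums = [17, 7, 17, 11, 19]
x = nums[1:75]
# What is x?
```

nums has length 5. The slice nums[1:75] selects indices [1, 2, 3, 4] (1->7, 2->17, 3->11, 4->19), giving [7, 17, 11, 19].

[7, 17, 11, 19]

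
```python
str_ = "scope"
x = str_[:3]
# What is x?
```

str_ has length 5. The slice str_[:3] selects indices [0, 1, 2] (0->'s', 1->'c', 2->'o'), giving 'sco'.

'sco'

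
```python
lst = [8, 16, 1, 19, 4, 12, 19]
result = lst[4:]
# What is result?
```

lst has length 7. The slice lst[4:] selects indices [4, 5, 6] (4->4, 5->12, 6->19), giving [4, 12, 19].

[4, 12, 19]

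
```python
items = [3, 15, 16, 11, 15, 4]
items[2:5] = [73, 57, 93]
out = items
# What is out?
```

items starts as [3, 15, 16, 11, 15, 4] (length 6). The slice items[2:5] covers indices [2, 3, 4] with values [16, 11, 15]. Replacing that slice with [73, 57, 93] (same length) produces [3, 15, 73, 57, 93, 4].

[3, 15, 73, 57, 93, 4]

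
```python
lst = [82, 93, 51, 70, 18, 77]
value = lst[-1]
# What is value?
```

lst has length 6. Negative index -1 maps to positive index 6 + (-1) = 5. lst[5] = 77.

77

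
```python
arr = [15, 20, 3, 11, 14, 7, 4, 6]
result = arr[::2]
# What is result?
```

arr has length 8. The slice arr[::2] selects indices [0, 2, 4, 6] (0->15, 2->3, 4->14, 6->4), giving [15, 3, 14, 4].

[15, 3, 14, 4]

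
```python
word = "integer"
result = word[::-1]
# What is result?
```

word has length 7. The slice word[::-1] selects indices [6, 5, 4, 3, 2, 1, 0] (6->'r', 5->'e', 4->'g', 3->'e', 2->'t', 1->'n', 0->'i'), giving 'regetni'.

'regetni'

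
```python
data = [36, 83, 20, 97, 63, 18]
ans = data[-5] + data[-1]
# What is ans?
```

data has length 6. Negative index -5 maps to positive index 6 + (-5) = 1. data[1] = 83.
data has length 6. Negative index -1 maps to positive index 6 + (-1) = 5. data[5] = 18.
Sum: 83 + 18 = 101.

101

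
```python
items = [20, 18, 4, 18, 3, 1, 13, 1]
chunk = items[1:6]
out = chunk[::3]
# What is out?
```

items has length 8. The slice items[1:6] selects indices [1, 2, 3, 4, 5] (1->18, 2->4, 3->18, 4->3, 5->1), giving [18, 4, 18, 3, 1]. So chunk = [18, 4, 18, 3, 1]. chunk has length 5. The slice chunk[::3] selects indices [0, 3] (0->18, 3->3), giving [18, 3].

[18, 3]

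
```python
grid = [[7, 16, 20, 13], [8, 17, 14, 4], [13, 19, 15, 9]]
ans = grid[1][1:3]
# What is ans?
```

grid[1] = [8, 17, 14, 4]. grid[1] has length 4. The slice grid[1][1:3] selects indices [1, 2] (1->17, 2->14), giving [17, 14].

[17, 14]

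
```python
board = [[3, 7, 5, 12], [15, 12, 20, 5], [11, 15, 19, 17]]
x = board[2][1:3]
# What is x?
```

board[2] = [11, 15, 19, 17]. board[2] has length 4. The slice board[2][1:3] selects indices [1, 2] (1->15, 2->19), giving [15, 19].

[15, 19]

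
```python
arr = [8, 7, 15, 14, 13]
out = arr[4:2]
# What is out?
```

arr has length 5. The slice arr[4:2] resolves to an empty index range, so the result is [].

[]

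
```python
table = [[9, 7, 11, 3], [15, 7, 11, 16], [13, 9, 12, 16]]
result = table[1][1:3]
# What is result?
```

table[1] = [15, 7, 11, 16]. table[1] has length 4. The slice table[1][1:3] selects indices [1, 2] (1->7, 2->11), giving [7, 11].

[7, 11]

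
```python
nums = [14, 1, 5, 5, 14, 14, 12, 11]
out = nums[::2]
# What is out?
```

nums has length 8. The slice nums[::2] selects indices [0, 2, 4, 6] (0->14, 2->5, 4->14, 6->12), giving [14, 5, 14, 12].

[14, 5, 14, 12]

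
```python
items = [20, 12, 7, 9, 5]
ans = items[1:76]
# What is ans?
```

items has length 5. The slice items[1:76] selects indices [1, 2, 3, 4] (1->12, 2->7, 3->9, 4->5), giving [12, 7, 9, 5].

[12, 7, 9, 5]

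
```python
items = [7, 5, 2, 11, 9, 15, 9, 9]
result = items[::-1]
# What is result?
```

items has length 8. The slice items[::-1] selects indices [7, 6, 5, 4, 3, 2, 1, 0] (7->9, 6->9, 5->15, 4->9, 3->11, 2->2, 1->5, 0->7), giving [9, 9, 15, 9, 11, 2, 5, 7].

[9, 9, 15, 9, 11, 2, 5, 7]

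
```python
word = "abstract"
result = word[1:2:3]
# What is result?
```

word has length 8. The slice word[1:2:3] selects indices [1] (1->'b'), giving 'b'.

'b'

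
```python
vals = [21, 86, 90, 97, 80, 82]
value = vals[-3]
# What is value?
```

vals has length 6. Negative index -3 maps to positive index 6 + (-3) = 3. vals[3] = 97.

97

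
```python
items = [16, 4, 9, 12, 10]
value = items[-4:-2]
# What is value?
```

items has length 5. The slice items[-4:-2] selects indices [1, 2] (1->4, 2->9), giving [4, 9].

[4, 9]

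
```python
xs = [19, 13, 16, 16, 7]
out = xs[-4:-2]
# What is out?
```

xs has length 5. The slice xs[-4:-2] selects indices [1, 2] (1->13, 2->16), giving [13, 16].

[13, 16]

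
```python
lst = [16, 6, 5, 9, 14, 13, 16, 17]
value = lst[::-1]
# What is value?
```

lst has length 8. The slice lst[::-1] selects indices [7, 6, 5, 4, 3, 2, 1, 0] (7->17, 6->16, 5->13, 4->14, 3->9, 2->5, 1->6, 0->16), giving [17, 16, 13, 14, 9, 5, 6, 16].

[17, 16, 13, 14, 9, 5, 6, 16]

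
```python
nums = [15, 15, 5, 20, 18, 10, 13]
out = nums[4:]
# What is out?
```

nums has length 7. The slice nums[4:] selects indices [4, 5, 6] (4->18, 5->10, 6->13), giving [18, 10, 13].

[18, 10, 13]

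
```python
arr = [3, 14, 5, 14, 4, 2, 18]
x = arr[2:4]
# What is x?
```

arr has length 7. The slice arr[2:4] selects indices [2, 3] (2->5, 3->14), giving [5, 14].

[5, 14]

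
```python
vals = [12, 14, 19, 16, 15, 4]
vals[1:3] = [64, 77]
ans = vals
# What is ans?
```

vals starts as [12, 14, 19, 16, 15, 4] (length 6). The slice vals[1:3] covers indices [1, 2] with values [14, 19]. Replacing that slice with [64, 77] (same length) produces [12, 64, 77, 16, 15, 4].

[12, 64, 77, 16, 15, 4]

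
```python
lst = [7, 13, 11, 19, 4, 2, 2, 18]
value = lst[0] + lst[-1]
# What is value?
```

lst has length 8. lst[0] = 7.
lst has length 8. Negative index -1 maps to positive index 8 + (-1) = 7. lst[7] = 18.
Sum: 7 + 18 = 25.

25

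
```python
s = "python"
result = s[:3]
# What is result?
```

s has length 6. The slice s[:3] selects indices [0, 1, 2] (0->'p', 1->'y', 2->'t'), giving 'pyt'.

'pyt'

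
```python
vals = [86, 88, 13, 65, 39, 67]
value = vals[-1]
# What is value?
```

vals has length 6. Negative index -1 maps to positive index 6 + (-1) = 5. vals[5] = 67.

67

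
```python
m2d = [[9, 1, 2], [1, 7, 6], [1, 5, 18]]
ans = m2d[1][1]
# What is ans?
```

m2d[1] = [1, 7, 6]. Taking column 1 of that row yields 7.

7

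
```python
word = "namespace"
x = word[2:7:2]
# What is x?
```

word has length 9. The slice word[2:7:2] selects indices [2, 4, 6] (2->'m', 4->'s', 6->'a'), giving 'msa'.

'msa'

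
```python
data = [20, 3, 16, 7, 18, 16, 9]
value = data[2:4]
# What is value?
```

data has length 7. The slice data[2:4] selects indices [2, 3] (2->16, 3->7), giving [16, 7].

[16, 7]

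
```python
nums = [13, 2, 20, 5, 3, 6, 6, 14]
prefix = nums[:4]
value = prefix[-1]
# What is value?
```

nums has length 8. The slice nums[:4] selects indices [0, 1, 2, 3] (0->13, 1->2, 2->20, 3->5), giving [13, 2, 20, 5]. So prefix = [13, 2, 20, 5]. Then prefix[-1] = 5.

5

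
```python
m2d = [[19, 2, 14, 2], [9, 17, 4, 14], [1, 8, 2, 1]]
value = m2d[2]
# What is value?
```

m2d has 3 rows. Row 2 is [1, 8, 2, 1].

[1, 8, 2, 1]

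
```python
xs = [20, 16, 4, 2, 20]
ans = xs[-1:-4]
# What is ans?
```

xs has length 5. The slice xs[-1:-4] resolves to an empty index range, so the result is [].

[]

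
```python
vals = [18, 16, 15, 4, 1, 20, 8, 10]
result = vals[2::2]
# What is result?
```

vals has length 8. The slice vals[2::2] selects indices [2, 4, 6] (2->15, 4->1, 6->8), giving [15, 1, 8].

[15, 1, 8]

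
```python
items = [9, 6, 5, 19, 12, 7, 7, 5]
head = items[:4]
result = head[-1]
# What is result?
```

items has length 8. The slice items[:4] selects indices [0, 1, 2, 3] (0->9, 1->6, 2->5, 3->19), giving [9, 6, 5, 19]. So head = [9, 6, 5, 19]. Then head[-1] = 19.

19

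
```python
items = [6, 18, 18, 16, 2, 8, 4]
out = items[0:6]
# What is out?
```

items has length 7. The slice items[0:6] selects indices [0, 1, 2, 3, 4, 5] (0->6, 1->18, 2->18, 3->16, 4->2, 5->8), giving [6, 18, 18, 16, 2, 8].

[6, 18, 18, 16, 2, 8]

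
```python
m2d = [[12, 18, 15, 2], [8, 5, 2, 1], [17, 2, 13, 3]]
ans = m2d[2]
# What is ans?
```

m2d has 3 rows. Row 2 is [17, 2, 13, 3].

[17, 2, 13, 3]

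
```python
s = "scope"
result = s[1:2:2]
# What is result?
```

s has length 5. The slice s[1:2:2] selects indices [1] (1->'c'), giving 'c'.

'c'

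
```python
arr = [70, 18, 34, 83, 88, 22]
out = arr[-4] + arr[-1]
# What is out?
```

arr has length 6. Negative index -4 maps to positive index 6 + (-4) = 2. arr[2] = 34.
arr has length 6. Negative index -1 maps to positive index 6 + (-1) = 5. arr[5] = 22.
Sum: 34 + 22 = 56.

56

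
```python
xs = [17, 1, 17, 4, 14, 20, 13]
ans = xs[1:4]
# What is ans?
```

xs has length 7. The slice xs[1:4] selects indices [1, 2, 3] (1->1, 2->17, 3->4), giving [1, 17, 4].

[1, 17, 4]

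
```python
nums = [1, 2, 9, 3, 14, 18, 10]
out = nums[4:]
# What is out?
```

nums has length 7. The slice nums[4:] selects indices [4, 5, 6] (4->14, 5->18, 6->10), giving [14, 18, 10].

[14, 18, 10]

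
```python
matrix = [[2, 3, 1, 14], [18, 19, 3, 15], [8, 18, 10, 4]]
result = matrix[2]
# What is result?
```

matrix has 3 rows. Row 2 is [8, 18, 10, 4].

[8, 18, 10, 4]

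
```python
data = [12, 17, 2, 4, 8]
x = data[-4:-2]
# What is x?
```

data has length 5. The slice data[-4:-2] selects indices [1, 2] (1->17, 2->2), giving [17, 2].

[17, 2]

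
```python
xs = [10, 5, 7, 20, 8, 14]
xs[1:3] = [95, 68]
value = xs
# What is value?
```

xs starts as [10, 5, 7, 20, 8, 14] (length 6). The slice xs[1:3] covers indices [1, 2] with values [5, 7]. Replacing that slice with [95, 68] (same length) produces [10, 95, 68, 20, 8, 14].

[10, 95, 68, 20, 8, 14]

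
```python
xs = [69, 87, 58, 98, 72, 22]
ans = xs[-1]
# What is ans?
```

xs has length 6. Negative index -1 maps to positive index 6 + (-1) = 5. xs[5] = 22.

22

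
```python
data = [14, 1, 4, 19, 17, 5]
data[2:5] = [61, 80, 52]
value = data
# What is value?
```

data starts as [14, 1, 4, 19, 17, 5] (length 6). The slice data[2:5] covers indices [2, 3, 4] with values [4, 19, 17]. Replacing that slice with [61, 80, 52] (same length) produces [14, 1, 61, 80, 52, 5].

[14, 1, 61, 80, 52, 5]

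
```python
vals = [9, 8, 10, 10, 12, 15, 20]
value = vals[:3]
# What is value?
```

vals has length 7. The slice vals[:3] selects indices [0, 1, 2] (0->9, 1->8, 2->10), giving [9, 8, 10].

[9, 8, 10]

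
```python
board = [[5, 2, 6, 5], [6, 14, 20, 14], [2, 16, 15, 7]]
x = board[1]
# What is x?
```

board has 3 rows. Row 1 is [6, 14, 20, 14].

[6, 14, 20, 14]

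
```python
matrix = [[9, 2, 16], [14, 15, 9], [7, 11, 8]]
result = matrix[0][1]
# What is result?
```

matrix[0] = [9, 2, 16]. Taking column 1 of that row yields 2.

2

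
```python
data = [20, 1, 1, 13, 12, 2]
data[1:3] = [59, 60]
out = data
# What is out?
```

data starts as [20, 1, 1, 13, 12, 2] (length 6). The slice data[1:3] covers indices [1, 2] with values [1, 1]. Replacing that slice with [59, 60] (same length) produces [20, 59, 60, 13, 12, 2].

[20, 59, 60, 13, 12, 2]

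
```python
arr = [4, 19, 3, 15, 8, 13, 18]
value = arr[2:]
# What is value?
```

arr has length 7. The slice arr[2:] selects indices [2, 3, 4, 5, 6] (2->3, 3->15, 4->8, 5->13, 6->18), giving [3, 15, 8, 13, 18].

[3, 15, 8, 13, 18]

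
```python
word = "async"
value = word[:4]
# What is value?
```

word has length 5. The slice word[:4] selects indices [0, 1, 2, 3] (0->'a', 1->'s', 2->'y', 3->'n'), giving 'asyn'.

'asyn'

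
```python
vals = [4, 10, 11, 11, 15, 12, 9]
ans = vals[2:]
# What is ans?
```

vals has length 7. The slice vals[2:] selects indices [2, 3, 4, 5, 6] (2->11, 3->11, 4->15, 5->12, 6->9), giving [11, 11, 15, 12, 9].

[11, 11, 15, 12, 9]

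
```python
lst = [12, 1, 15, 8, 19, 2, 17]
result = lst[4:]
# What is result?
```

lst has length 7. The slice lst[4:] selects indices [4, 5, 6] (4->19, 5->2, 6->17), giving [19, 2, 17].

[19, 2, 17]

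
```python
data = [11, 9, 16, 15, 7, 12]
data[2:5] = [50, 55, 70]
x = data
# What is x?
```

data starts as [11, 9, 16, 15, 7, 12] (length 6). The slice data[2:5] covers indices [2, 3, 4] with values [16, 15, 7]. Replacing that slice with [50, 55, 70] (same length) produces [11, 9, 50, 55, 70, 12].

[11, 9, 50, 55, 70, 12]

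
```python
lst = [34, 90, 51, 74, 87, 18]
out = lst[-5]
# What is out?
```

lst has length 6. Negative index -5 maps to positive index 6 + (-5) = 1. lst[1] = 90.

90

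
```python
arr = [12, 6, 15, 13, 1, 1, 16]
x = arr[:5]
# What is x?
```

arr has length 7. The slice arr[:5] selects indices [0, 1, 2, 3, 4] (0->12, 1->6, 2->15, 3->13, 4->1), giving [12, 6, 15, 13, 1].

[12, 6, 15, 13, 1]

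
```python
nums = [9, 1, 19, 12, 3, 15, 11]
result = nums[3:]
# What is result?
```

nums has length 7. The slice nums[3:] selects indices [3, 4, 5, 6] (3->12, 4->3, 5->15, 6->11), giving [12, 3, 15, 11].

[12, 3, 15, 11]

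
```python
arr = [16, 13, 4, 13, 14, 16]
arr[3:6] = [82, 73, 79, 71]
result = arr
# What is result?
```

arr starts as [16, 13, 4, 13, 14, 16] (length 6). The slice arr[3:6] covers indices [3, 4, 5] with values [13, 14, 16]. Replacing that slice with [82, 73, 79, 71] (different length) produces [16, 13, 4, 82, 73, 79, 71].

[16, 13, 4, 82, 73, 79, 71]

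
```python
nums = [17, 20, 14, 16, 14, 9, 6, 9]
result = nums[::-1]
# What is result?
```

nums has length 8. The slice nums[::-1] selects indices [7, 6, 5, 4, 3, 2, 1, 0] (7->9, 6->6, 5->9, 4->14, 3->16, 2->14, 1->20, 0->17), giving [9, 6, 9, 14, 16, 14, 20, 17].

[9, 6, 9, 14, 16, 14, 20, 17]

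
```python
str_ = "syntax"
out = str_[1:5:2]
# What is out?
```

str_ has length 6. The slice str_[1:5:2] selects indices [1, 3] (1->'y', 3->'t'), giving 'yt'.

'yt'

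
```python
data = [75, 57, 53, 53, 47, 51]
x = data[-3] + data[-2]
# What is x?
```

data has length 6. Negative index -3 maps to positive index 6 + (-3) = 3. data[3] = 53.
data has length 6. Negative index -2 maps to positive index 6 + (-2) = 4. data[4] = 47.
Sum: 53 + 47 = 100.

100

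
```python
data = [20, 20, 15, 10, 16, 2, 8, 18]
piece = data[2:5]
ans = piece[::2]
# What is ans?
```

data has length 8. The slice data[2:5] selects indices [2, 3, 4] (2->15, 3->10, 4->16), giving [15, 10, 16]. So piece = [15, 10, 16]. piece has length 3. The slice piece[::2] selects indices [0, 2] (0->15, 2->16), giving [15, 16].

[15, 16]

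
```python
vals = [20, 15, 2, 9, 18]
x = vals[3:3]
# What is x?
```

vals has length 5. The slice vals[3:3] resolves to an empty index range, so the result is [].

[]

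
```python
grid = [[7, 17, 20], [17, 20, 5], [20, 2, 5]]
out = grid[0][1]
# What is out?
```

grid[0] = [7, 17, 20]. Taking column 1 of that row yields 17.

17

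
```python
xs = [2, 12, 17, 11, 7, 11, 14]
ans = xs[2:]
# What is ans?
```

xs has length 7. The slice xs[2:] selects indices [2, 3, 4, 5, 6] (2->17, 3->11, 4->7, 5->11, 6->14), giving [17, 11, 7, 11, 14].

[17, 11, 7, 11, 14]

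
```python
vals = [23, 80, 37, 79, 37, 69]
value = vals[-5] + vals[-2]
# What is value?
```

vals has length 6. Negative index -5 maps to positive index 6 + (-5) = 1. vals[1] = 80.
vals has length 6. Negative index -2 maps to positive index 6 + (-2) = 4. vals[4] = 37.
Sum: 80 + 37 = 117.

117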